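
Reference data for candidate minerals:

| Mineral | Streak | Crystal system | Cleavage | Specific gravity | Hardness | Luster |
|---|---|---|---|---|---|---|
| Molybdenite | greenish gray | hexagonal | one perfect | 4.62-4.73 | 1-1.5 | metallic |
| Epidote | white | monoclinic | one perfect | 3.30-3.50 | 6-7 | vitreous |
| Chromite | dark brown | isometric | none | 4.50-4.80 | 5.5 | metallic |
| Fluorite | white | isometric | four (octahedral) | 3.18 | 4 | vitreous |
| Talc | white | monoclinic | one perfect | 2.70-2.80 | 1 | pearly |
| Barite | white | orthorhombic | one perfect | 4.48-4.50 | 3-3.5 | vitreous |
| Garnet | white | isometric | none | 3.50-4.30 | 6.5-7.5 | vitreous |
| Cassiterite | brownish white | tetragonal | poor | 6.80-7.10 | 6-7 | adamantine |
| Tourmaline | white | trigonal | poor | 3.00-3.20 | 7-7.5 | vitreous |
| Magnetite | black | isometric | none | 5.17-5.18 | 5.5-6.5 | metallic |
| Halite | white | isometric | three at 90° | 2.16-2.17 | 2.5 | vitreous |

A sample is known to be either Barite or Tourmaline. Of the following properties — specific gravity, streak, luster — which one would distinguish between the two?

Specific gravity: Barite 4.48-4.50, Tourmaline 3.00-3.20 — these differ.
Streak: both white — same for both.
Luster: both vitreous — same for both.
Specific gravity is the diagnostic property here.

specific gravity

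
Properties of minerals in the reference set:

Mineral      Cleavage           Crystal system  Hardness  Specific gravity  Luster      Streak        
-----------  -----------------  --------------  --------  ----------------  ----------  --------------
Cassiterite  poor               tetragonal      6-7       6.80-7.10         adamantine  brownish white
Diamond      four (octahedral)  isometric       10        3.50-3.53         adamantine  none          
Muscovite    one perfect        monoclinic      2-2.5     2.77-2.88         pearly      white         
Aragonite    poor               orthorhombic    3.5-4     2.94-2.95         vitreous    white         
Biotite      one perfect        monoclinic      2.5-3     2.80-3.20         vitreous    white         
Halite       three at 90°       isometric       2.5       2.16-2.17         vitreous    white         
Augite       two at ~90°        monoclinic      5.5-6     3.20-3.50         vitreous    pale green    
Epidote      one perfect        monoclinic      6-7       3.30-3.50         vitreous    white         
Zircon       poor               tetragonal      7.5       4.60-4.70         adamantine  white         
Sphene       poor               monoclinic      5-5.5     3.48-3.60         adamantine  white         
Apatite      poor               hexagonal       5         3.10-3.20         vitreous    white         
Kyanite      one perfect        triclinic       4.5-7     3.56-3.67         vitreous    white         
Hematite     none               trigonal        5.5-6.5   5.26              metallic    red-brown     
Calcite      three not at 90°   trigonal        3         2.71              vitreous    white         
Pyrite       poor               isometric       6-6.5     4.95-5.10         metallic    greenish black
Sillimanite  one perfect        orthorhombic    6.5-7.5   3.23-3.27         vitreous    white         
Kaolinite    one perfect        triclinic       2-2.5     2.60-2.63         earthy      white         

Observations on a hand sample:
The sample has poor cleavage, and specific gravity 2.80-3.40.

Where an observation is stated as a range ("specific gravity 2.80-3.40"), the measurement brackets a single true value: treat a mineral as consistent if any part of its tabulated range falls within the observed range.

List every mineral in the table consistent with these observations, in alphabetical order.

Apatite, Aragonite

Poor cleavage — leaves Cassiterite, Aragonite, Zircon, Sphene, Apatite, Pyrite.
Specific gravity 2.80-3.40 — narrows the field to Aragonite, Apatite.
The minerals that satisfy all observations are Apatite, Aragonite.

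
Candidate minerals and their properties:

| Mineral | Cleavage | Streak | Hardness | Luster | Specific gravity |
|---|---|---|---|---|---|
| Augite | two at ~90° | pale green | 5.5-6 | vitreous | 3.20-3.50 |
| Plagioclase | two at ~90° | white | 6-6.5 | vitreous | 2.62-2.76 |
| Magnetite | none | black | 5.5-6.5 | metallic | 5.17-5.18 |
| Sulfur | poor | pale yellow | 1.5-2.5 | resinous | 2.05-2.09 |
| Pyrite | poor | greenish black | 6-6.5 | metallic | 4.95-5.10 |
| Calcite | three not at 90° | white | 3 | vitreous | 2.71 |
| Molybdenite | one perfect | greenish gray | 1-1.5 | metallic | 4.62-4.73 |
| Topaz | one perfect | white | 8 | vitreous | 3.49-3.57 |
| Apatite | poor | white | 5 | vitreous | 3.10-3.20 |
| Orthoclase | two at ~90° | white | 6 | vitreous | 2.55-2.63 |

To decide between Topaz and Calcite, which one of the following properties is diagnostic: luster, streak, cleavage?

Luster: both vitreous — no difference.
Streak: both white — no difference.
Cleavage: Topaz one perfect, Calcite three not at 90° — distinct.
Only cleavage differs between Topaz and Calcite among the listed tests.

cleavage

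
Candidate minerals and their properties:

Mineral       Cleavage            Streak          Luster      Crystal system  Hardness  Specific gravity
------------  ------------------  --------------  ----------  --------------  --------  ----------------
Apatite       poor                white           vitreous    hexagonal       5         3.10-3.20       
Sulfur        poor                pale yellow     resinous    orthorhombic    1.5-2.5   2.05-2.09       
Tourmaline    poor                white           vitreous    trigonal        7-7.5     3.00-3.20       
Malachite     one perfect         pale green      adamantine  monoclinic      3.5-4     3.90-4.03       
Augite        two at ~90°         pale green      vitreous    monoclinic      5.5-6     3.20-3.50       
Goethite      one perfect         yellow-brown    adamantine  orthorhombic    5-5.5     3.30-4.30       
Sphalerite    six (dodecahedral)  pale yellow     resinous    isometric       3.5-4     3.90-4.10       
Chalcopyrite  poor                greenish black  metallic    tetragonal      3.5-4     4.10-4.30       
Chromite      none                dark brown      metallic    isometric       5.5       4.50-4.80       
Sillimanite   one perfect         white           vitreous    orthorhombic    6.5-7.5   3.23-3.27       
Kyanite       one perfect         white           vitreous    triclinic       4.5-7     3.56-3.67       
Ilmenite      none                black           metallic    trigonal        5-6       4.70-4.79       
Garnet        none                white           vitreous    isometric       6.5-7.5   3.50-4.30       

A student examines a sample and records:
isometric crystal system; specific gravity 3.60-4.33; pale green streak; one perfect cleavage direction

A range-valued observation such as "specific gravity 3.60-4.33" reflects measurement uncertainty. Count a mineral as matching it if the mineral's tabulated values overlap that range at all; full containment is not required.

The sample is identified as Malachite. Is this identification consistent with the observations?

Isometric crystal system — Malachite has monoclinic system; inconsistent.
Specific gravity 3.60-4.33 — consistent with Malachite (SG 3.90-4.03).
Pale green streak — consistent with Malachite (pale green streak).
One perfect cleavage direction — consistent with Malachite (cleavage one perfect).
The crystal system observation rules out Malachite.

No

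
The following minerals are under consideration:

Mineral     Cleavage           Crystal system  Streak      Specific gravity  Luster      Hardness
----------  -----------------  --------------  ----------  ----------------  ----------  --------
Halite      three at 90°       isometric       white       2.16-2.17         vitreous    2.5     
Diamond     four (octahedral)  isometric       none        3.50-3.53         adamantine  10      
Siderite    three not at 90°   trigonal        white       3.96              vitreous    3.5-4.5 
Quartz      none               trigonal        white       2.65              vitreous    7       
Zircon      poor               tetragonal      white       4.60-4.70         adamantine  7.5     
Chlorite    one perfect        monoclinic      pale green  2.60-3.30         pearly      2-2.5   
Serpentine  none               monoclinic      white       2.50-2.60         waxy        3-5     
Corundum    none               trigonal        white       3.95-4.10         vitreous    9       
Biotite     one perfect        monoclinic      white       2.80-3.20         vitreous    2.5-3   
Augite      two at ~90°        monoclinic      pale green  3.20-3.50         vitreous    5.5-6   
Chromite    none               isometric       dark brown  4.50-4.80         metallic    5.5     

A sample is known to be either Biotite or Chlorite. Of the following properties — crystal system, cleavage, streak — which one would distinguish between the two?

Crystal system: both monoclinic — shared.
Cleavage: both one perfect — shared.
Streak: Biotite white, Chlorite pale green — these differ.
Only streak differs between Biotite and Chlorite among the listed tests.

streak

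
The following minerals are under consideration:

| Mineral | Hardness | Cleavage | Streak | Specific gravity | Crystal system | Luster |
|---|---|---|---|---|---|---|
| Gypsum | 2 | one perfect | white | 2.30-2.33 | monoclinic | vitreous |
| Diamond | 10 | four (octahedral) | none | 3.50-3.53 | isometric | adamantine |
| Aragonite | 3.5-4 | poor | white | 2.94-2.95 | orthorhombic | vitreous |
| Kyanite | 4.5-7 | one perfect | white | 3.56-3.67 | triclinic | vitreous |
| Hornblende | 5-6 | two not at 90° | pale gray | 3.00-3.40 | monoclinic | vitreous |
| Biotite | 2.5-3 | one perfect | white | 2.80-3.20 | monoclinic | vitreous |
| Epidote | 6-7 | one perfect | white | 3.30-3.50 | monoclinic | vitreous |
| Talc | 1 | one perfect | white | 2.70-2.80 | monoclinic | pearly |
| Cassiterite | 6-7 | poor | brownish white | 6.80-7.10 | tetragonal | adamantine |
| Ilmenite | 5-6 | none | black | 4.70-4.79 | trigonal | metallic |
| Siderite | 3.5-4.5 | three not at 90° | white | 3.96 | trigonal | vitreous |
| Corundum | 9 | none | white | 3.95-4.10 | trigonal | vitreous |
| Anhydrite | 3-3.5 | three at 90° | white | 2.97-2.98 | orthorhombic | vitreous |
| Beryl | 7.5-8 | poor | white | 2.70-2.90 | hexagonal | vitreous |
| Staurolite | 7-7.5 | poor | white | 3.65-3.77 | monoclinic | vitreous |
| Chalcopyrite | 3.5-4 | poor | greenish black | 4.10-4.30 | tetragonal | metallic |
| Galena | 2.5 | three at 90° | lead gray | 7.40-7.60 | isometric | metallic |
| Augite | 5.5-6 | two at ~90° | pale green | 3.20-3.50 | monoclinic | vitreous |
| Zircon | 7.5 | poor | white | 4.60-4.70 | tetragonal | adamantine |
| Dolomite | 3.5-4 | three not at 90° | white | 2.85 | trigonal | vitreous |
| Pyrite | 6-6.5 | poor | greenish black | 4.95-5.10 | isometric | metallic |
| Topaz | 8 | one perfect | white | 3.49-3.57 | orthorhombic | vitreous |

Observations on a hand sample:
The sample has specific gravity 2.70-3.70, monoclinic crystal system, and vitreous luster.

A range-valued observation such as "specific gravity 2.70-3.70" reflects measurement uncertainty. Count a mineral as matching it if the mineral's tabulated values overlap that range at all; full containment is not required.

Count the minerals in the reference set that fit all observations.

Specific gravity 2.70-3.70 — Diamond, Aragonite, Kyanite, Hornblende, Biotite, Epidote, Talc, Anhydrite, Beryl, Staurolite, Augite, Dolomite, Topaz remain.
Monoclinic crystal system — Hornblende, Biotite, Epidote, Talc, Staurolite, Augite remain.
Vitreous luster is inconsistent with Talc.
Consistent with every observation: Augite, Biotite, Epidote, Hornblende, Staurolite.
That is 5 minerals.

5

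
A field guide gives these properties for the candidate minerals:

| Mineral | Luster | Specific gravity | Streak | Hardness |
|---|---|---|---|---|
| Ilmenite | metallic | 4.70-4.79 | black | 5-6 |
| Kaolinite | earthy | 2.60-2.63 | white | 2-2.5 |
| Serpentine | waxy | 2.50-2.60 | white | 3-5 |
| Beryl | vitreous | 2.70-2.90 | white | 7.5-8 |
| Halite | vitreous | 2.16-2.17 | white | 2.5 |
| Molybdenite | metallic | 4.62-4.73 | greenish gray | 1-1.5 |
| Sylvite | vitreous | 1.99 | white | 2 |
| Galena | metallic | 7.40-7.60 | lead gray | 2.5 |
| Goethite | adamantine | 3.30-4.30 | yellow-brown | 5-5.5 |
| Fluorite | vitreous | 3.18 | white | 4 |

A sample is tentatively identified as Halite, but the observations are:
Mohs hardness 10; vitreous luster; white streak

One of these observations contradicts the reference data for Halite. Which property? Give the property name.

hardness

Mohs hardness 10: Halite has hardness 2.5 — outside the reference range.
Vitreous luster: Halite has vitreous luster — agrees.
White streak: Halite has white streak — agrees.
Only the hardness is inconsistent.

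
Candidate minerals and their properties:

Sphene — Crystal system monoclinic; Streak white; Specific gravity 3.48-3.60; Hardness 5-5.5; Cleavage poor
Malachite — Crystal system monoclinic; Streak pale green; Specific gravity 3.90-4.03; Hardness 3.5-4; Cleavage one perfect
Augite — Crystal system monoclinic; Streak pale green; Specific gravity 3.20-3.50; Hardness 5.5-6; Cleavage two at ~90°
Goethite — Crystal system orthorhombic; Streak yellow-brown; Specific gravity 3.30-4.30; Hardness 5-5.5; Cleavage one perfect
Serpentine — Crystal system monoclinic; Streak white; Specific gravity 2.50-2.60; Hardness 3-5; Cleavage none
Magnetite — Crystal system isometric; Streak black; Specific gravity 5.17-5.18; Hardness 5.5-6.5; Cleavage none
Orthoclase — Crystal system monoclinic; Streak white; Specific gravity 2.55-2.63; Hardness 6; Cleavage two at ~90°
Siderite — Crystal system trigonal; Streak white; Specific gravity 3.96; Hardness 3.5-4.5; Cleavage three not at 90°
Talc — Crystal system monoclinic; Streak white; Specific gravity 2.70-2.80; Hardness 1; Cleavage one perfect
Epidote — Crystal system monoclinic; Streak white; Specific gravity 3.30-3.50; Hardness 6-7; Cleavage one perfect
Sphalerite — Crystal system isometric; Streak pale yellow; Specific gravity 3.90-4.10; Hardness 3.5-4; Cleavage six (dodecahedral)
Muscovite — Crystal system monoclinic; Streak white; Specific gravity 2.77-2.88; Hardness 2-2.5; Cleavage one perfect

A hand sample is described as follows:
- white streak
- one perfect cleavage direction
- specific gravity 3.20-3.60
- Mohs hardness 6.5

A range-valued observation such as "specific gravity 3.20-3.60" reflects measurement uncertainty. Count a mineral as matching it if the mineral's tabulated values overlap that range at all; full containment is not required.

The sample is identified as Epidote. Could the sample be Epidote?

Yes

White streak — matches Epidote (white streak).
One perfect cleavage direction — matches Epidote (cleavage one perfect).
Specific gravity 3.20-3.60 — matches Epidote (SG 3.30-3.50).
Mohs hardness 6.5 — matches Epidote (hardness 6-7).
Every observed property is compatible with the reference values for Epidote.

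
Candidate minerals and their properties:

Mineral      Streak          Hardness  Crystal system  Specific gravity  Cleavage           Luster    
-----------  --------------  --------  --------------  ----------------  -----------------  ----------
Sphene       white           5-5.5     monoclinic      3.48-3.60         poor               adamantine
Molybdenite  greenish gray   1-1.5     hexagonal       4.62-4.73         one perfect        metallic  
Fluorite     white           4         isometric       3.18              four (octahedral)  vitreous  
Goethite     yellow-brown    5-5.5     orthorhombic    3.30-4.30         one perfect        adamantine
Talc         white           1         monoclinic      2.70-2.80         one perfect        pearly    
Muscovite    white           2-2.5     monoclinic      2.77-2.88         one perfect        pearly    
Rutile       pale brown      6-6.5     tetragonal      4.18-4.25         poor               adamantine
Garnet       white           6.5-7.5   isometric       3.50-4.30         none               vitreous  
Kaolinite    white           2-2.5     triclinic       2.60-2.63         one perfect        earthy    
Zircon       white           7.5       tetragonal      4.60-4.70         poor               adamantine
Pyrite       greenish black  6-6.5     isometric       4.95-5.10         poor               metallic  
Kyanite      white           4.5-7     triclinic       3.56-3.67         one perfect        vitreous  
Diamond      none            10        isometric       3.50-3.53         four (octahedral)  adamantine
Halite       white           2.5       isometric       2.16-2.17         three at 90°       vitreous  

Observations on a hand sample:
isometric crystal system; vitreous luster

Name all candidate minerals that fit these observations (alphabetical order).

Isometric crystal system — only Fluorite, Garnet, Pyrite, Diamond, Halite remain.
Vitreous luster rules out Pyrite, Diamond.
Consistent with every observation: Fluorite, Garnet, Halite.

Fluorite, Garnet, Halite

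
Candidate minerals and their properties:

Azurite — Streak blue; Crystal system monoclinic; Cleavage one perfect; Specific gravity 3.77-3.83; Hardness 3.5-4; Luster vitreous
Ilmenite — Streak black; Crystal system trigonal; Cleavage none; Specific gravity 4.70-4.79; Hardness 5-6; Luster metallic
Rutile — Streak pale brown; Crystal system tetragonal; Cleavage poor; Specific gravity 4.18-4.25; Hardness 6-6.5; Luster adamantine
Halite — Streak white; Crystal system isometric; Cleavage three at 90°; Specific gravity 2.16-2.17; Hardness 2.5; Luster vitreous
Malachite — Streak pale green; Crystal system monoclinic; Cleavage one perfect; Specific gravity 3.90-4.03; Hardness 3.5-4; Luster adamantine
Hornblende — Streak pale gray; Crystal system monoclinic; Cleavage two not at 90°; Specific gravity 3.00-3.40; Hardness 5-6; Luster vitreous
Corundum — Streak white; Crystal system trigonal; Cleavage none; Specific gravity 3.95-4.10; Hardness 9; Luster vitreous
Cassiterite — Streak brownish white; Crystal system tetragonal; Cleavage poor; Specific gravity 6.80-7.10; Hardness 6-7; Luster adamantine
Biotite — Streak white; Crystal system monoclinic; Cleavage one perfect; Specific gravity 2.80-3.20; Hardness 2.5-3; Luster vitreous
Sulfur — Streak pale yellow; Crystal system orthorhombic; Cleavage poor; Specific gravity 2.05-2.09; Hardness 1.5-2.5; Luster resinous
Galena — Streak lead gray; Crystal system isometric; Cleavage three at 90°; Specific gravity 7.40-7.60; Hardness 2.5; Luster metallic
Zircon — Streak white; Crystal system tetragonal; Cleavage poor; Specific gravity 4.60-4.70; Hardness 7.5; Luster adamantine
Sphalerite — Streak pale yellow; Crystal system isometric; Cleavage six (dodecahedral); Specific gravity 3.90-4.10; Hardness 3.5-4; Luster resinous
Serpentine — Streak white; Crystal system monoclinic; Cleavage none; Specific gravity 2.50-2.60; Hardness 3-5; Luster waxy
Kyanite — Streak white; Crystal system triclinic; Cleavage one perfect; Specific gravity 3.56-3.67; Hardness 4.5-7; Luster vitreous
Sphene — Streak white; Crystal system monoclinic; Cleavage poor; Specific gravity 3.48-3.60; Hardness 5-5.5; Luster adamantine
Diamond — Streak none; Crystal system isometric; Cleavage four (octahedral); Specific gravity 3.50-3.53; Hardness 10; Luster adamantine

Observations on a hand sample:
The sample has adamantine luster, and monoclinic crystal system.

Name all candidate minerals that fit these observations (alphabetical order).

Malachite, Sphene

Adamantine luster: only Rutile, Malachite, Cassiterite, Zircon, Sphene, Diamond remain.
Monoclinic crystal system: only Malachite, Sphene remain.
The minerals that satisfy all observations are Malachite, Sphene.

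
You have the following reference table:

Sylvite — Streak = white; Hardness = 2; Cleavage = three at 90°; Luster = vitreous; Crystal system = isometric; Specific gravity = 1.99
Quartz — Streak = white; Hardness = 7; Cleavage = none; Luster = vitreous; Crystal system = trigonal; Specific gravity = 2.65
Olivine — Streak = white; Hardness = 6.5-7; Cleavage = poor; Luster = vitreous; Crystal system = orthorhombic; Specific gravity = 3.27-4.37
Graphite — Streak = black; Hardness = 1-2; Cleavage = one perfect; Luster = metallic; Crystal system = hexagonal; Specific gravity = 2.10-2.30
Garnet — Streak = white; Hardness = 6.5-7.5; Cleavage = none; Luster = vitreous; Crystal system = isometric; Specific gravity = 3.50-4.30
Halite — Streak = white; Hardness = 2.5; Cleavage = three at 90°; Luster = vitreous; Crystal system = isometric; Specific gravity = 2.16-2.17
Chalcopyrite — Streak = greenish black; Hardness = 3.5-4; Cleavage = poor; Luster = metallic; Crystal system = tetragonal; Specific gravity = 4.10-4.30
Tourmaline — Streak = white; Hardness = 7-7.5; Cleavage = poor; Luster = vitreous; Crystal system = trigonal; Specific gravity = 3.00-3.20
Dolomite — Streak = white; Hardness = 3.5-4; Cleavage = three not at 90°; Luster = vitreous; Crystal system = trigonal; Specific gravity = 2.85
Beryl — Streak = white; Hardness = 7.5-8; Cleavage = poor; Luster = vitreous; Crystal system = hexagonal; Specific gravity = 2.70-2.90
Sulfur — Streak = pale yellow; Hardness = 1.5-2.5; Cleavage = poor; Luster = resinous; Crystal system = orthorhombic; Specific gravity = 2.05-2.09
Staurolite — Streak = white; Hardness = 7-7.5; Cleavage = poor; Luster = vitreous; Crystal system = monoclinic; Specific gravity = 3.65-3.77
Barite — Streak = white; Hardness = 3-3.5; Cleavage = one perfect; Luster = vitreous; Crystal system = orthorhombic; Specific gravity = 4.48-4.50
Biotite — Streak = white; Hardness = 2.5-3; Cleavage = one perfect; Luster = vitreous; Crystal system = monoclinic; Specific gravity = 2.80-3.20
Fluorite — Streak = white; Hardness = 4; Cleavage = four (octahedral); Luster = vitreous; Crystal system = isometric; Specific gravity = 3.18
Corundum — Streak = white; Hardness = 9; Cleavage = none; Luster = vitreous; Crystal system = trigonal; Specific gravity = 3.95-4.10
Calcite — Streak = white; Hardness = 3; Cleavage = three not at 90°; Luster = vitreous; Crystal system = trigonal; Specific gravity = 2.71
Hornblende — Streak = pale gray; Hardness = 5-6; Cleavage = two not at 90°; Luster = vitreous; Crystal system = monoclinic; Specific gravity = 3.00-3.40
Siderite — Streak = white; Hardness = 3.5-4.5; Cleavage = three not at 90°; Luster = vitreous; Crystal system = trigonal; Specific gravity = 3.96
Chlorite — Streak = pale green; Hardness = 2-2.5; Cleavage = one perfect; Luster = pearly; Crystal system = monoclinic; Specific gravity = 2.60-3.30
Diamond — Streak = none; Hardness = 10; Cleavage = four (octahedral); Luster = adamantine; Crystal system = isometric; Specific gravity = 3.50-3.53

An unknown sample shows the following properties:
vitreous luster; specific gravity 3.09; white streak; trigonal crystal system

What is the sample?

Tourmaline

Vitreous luster rules out Graphite, Chalcopyrite, Sulfur, Chlorite, Diamond.
Specific gravity 3.09: leaves Tourmaline, Biotite, Hornblende.
White streak rules out Hornblende.
Trigonal crystal system excludes Biotite.
The only mineral consistent with every observation is Tourmaline.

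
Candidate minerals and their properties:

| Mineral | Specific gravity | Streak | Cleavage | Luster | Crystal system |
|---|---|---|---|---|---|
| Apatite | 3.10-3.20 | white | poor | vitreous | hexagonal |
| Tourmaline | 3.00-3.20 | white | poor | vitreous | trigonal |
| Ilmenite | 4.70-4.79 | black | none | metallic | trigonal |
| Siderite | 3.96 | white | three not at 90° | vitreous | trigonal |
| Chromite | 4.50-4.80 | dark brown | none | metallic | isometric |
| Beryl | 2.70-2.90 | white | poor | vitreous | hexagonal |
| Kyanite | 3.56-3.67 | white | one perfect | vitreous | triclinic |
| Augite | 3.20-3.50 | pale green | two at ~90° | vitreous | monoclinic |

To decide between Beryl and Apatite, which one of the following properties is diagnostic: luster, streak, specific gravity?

specific gravity

Luster: both vitreous — no difference.
Streak: both white — no difference.
Specific gravity: Beryl 2.70-2.90, Apatite 3.10-3.20 — these differ.
Of the listed properties, specific gravity is the one that separates them.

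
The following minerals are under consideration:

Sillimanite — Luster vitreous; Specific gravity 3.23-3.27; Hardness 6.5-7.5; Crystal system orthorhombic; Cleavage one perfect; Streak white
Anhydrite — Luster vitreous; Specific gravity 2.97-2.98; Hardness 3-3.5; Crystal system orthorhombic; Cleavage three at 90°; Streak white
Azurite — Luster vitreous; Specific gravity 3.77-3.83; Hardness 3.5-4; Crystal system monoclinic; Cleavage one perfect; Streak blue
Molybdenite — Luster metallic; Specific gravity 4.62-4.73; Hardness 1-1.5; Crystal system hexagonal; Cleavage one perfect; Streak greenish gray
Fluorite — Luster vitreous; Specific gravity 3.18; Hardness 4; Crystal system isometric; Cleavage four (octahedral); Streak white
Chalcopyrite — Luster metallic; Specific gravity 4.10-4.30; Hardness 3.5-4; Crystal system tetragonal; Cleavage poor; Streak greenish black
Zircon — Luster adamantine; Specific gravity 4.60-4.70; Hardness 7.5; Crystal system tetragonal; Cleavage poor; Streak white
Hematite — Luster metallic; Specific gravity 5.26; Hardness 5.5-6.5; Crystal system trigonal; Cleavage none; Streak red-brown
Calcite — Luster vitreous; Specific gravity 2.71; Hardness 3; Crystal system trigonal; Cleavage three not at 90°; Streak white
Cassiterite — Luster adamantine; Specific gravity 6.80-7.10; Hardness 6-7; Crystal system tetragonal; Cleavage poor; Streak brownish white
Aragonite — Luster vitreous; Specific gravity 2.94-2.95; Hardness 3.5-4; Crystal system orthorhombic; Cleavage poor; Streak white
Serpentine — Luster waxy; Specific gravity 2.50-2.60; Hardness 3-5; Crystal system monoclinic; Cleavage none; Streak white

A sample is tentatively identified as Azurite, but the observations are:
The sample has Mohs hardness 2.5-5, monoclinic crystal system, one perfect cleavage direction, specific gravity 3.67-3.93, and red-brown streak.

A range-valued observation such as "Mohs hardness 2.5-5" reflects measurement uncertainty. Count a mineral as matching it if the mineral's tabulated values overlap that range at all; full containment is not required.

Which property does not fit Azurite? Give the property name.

Mohs hardness 2.5-5: Azurite has hardness 3.5-4 — matches.
Monoclinic crystal system: Azurite has monoclinic system — matches.
One perfect cleavage direction: Azurite has cleavage one perfect — matches.
Specific gravity 3.67-3.93: Azurite has SG 3.77-3.83 — matches.
Red-brown streak: Azurite has blue streak — inconsistent.
Everything matches except the streak.

streak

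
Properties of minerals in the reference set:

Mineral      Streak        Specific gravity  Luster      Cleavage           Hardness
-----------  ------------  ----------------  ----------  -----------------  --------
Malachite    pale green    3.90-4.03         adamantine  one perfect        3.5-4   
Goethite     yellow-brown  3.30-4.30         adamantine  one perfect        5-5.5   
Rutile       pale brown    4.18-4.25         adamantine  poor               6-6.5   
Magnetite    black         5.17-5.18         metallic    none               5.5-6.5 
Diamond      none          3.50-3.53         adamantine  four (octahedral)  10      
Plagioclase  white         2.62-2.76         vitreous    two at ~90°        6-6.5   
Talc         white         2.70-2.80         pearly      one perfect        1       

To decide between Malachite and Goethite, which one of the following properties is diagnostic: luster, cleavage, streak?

streak

Luster: both adamantine — identical.
Cleavage: both one perfect — identical.
Streak: Malachite pale green, Goethite yellow-brown — different.
Of the listed properties, streak is the one that separates them.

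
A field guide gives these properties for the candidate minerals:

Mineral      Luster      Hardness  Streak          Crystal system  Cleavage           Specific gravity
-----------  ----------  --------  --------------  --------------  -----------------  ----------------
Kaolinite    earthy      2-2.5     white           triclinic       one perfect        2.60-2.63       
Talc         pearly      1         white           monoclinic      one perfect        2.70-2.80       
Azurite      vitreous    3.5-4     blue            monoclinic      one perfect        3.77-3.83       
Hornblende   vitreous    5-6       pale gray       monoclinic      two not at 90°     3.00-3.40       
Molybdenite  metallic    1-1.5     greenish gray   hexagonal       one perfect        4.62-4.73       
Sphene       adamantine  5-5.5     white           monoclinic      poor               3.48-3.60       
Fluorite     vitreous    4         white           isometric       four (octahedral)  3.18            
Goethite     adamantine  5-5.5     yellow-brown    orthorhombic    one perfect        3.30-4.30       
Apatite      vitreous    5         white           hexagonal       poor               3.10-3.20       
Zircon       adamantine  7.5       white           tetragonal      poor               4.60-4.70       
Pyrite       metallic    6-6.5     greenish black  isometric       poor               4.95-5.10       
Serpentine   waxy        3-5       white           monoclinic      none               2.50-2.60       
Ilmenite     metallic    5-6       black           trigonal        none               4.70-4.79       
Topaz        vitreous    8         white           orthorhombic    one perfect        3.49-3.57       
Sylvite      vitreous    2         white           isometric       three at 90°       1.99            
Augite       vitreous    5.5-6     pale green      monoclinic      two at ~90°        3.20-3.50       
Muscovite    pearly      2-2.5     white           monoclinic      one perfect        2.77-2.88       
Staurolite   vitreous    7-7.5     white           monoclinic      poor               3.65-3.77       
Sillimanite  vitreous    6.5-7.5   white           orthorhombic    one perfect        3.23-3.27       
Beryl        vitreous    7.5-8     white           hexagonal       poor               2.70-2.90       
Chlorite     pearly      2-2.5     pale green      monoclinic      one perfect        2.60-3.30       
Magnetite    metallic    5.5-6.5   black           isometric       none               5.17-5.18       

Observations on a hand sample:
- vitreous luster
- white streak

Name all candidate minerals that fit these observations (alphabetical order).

Vitreous luster: Azurite, Hornblende, Fluorite, Apatite, Topaz, Sylvite, Augite, Staurolite, Sillimanite, Beryl remain.
White streak eliminates Azurite, Hornblende, Augite.
Remaining candidates: Apatite, Beryl, Fluorite, Sillimanite, Staurolite, Sylvite, Topaz.

Apatite, Beryl, Fluorite, Sillimanite, Staurolite, Sylvite, Topaz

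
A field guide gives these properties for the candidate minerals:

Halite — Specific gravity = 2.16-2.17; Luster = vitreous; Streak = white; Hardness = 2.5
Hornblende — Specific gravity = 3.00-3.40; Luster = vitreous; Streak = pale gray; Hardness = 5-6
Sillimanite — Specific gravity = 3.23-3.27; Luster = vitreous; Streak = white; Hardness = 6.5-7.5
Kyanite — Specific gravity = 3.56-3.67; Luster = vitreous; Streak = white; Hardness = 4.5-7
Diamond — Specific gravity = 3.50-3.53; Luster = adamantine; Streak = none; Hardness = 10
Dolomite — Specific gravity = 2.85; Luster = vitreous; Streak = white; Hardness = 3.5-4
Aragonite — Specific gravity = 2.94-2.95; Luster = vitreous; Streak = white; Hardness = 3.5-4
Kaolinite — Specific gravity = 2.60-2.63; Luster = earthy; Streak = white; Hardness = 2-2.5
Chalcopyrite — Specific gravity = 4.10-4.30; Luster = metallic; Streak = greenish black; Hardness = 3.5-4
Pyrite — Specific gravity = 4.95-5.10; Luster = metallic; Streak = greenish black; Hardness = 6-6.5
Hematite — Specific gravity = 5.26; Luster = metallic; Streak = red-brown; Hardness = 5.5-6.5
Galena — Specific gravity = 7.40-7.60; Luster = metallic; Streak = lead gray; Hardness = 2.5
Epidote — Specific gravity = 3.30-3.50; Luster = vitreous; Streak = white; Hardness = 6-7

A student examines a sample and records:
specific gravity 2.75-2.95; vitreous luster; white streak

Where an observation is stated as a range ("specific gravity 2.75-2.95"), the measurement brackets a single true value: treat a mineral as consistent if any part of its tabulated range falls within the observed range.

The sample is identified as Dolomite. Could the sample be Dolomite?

Consistent

Specific gravity 2.75-2.95 — fits Dolomite (SG 2.85).
Vitreous luster — fits Dolomite (vitreous luster).
White streak — fits Dolomite (white streak).
Nothing contradicts Dolomite.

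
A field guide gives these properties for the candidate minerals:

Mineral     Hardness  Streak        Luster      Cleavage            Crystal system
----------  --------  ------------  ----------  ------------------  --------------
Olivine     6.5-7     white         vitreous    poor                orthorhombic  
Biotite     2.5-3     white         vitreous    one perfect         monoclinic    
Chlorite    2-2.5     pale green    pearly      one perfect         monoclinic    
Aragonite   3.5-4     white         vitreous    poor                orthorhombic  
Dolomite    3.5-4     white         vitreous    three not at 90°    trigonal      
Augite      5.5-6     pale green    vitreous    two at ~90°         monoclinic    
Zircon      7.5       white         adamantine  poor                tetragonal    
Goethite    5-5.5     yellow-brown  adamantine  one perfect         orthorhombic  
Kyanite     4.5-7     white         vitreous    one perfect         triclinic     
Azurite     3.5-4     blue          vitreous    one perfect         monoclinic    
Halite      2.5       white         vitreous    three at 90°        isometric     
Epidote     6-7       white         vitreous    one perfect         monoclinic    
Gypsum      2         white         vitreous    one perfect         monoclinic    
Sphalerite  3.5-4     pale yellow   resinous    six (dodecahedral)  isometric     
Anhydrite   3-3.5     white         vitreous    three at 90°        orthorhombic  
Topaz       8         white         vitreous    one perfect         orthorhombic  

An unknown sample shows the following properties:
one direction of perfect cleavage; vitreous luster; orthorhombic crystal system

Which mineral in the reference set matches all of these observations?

One direction of perfect cleavage: Biotite, Chlorite, Goethite, Kyanite, Azurite, Epidote, Gypsum, Topaz remain.
Vitreous luster excludes Chlorite, Goethite.
Orthorhombic crystal system: only Topaz remains.
The only mineral consistent with every observation is Topaz.

Topaz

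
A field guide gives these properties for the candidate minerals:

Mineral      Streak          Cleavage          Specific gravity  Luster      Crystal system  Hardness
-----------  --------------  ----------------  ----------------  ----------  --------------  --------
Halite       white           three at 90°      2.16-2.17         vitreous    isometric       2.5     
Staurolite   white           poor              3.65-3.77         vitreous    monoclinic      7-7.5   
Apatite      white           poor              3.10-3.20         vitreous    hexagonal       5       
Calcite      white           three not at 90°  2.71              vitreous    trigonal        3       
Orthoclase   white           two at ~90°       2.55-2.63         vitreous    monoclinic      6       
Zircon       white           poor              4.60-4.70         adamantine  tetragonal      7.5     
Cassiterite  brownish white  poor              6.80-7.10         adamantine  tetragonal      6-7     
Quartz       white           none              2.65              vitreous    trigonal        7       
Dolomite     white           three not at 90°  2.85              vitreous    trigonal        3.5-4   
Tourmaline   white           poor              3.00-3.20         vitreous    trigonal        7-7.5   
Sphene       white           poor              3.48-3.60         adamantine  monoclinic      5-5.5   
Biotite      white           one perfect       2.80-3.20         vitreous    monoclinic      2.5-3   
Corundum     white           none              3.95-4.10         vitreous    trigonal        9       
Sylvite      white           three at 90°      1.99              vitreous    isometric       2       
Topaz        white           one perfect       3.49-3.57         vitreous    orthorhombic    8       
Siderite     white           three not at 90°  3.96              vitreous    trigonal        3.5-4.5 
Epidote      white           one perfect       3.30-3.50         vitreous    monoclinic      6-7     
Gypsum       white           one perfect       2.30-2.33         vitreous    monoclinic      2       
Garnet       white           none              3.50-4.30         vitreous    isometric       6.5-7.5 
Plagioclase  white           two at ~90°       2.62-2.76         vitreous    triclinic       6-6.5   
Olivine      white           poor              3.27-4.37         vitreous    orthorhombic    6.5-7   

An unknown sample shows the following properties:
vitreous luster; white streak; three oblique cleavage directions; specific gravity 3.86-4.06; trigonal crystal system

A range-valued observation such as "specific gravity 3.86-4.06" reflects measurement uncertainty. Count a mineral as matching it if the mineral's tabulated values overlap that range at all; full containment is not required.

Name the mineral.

Siderite

Vitreous luster rules out Zircon, Cassiterite, Sphene.
White streak: all remaining candidates fit.
Three oblique cleavage directions: Calcite, Dolomite, Siderite remain.
Specific gravity 3.86-4.06: narrows the field to Siderite.
Trigonal crystal system: all remaining candidates fit.
Only Siderite satisfies all observations.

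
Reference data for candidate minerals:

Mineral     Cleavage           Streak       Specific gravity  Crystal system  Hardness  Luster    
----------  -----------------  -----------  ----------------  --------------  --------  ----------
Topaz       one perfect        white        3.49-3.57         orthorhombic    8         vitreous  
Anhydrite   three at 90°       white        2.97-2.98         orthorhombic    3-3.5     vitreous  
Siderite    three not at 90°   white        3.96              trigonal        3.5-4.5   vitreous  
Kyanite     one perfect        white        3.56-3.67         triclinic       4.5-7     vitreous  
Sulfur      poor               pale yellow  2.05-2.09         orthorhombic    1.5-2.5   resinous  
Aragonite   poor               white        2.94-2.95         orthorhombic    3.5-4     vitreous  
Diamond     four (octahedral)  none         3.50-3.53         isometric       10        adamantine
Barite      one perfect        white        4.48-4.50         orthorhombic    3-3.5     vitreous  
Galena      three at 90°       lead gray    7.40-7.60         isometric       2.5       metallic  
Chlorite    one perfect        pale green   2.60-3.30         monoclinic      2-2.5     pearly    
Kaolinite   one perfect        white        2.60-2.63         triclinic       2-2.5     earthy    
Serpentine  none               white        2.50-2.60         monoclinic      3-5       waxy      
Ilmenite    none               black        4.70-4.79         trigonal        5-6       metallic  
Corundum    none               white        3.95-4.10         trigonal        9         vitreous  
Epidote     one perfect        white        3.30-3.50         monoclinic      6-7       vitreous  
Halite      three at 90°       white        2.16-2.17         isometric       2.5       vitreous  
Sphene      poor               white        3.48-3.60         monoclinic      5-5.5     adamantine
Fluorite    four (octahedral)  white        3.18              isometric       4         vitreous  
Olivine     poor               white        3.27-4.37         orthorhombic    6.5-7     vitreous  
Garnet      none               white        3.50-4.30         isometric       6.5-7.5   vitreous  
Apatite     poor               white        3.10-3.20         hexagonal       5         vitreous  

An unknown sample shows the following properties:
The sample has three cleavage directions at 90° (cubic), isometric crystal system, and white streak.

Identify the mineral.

Three cleavage directions at 90° (cubic): only Anhydrite, Galena, Halite remain.
Isometric crystal system rules out Anhydrite.
White streak excludes Galena.
Halite is the sole remaining match.

Halite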